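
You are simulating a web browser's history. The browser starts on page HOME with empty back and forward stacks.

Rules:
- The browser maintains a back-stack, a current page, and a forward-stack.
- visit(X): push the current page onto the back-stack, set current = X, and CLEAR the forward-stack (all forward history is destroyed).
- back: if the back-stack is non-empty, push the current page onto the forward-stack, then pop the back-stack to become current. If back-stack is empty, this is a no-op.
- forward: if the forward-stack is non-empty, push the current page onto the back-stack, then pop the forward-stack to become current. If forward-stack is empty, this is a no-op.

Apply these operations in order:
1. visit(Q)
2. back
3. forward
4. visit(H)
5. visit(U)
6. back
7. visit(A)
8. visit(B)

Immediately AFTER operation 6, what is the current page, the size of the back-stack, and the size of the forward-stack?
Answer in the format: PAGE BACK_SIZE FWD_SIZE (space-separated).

After 1 (visit(Q)): cur=Q back=1 fwd=0
After 2 (back): cur=HOME back=0 fwd=1
After 3 (forward): cur=Q back=1 fwd=0
After 4 (visit(H)): cur=H back=2 fwd=0
After 5 (visit(U)): cur=U back=3 fwd=0
After 6 (back): cur=H back=2 fwd=1

H 2 1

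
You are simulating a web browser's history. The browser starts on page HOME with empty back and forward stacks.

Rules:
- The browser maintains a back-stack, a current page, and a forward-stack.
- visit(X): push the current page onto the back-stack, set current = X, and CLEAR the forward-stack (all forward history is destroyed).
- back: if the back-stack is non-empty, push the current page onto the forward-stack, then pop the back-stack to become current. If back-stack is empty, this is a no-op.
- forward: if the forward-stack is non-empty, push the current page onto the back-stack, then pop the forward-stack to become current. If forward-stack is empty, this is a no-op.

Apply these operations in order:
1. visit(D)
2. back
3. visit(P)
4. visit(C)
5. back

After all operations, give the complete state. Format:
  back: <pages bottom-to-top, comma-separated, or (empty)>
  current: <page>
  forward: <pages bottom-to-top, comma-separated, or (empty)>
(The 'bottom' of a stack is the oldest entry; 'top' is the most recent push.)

Answer: back: HOME
current: P
forward: C

Derivation:
After 1 (visit(D)): cur=D back=1 fwd=0
After 2 (back): cur=HOME back=0 fwd=1
After 3 (visit(P)): cur=P back=1 fwd=0
After 4 (visit(C)): cur=C back=2 fwd=0
After 5 (back): cur=P back=1 fwd=1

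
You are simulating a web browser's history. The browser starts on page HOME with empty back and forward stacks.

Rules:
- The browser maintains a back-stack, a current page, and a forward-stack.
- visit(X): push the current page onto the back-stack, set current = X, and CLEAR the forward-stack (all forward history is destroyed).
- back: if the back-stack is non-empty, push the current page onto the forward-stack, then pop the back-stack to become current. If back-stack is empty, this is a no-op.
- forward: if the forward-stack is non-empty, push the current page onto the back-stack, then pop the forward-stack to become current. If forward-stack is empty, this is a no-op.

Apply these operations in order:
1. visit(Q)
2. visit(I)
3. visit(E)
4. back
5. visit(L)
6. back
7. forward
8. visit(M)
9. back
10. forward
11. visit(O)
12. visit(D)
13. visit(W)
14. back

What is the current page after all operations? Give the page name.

Answer: D

Derivation:
After 1 (visit(Q)): cur=Q back=1 fwd=0
After 2 (visit(I)): cur=I back=2 fwd=0
After 3 (visit(E)): cur=E back=3 fwd=0
After 4 (back): cur=I back=2 fwd=1
After 5 (visit(L)): cur=L back=3 fwd=0
After 6 (back): cur=I back=2 fwd=1
After 7 (forward): cur=L back=3 fwd=0
After 8 (visit(M)): cur=M back=4 fwd=0
After 9 (back): cur=L back=3 fwd=1
After 10 (forward): cur=M back=4 fwd=0
After 11 (visit(O)): cur=O back=5 fwd=0
After 12 (visit(D)): cur=D back=6 fwd=0
After 13 (visit(W)): cur=W back=7 fwd=0
After 14 (back): cur=D back=6 fwd=1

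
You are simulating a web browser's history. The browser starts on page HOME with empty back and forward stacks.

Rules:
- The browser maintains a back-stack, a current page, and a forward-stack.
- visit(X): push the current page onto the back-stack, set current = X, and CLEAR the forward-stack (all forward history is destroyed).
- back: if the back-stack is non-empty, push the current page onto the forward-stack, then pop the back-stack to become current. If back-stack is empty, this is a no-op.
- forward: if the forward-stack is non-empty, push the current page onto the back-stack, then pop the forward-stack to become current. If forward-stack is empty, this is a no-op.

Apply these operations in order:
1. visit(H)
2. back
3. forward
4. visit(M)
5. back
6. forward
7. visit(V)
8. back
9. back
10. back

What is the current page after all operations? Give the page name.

After 1 (visit(H)): cur=H back=1 fwd=0
After 2 (back): cur=HOME back=0 fwd=1
After 3 (forward): cur=H back=1 fwd=0
After 4 (visit(M)): cur=M back=2 fwd=0
After 5 (back): cur=H back=1 fwd=1
After 6 (forward): cur=M back=2 fwd=0
After 7 (visit(V)): cur=V back=3 fwd=0
After 8 (back): cur=M back=2 fwd=1
After 9 (back): cur=H back=1 fwd=2
After 10 (back): cur=HOME back=0 fwd=3

Answer: HOME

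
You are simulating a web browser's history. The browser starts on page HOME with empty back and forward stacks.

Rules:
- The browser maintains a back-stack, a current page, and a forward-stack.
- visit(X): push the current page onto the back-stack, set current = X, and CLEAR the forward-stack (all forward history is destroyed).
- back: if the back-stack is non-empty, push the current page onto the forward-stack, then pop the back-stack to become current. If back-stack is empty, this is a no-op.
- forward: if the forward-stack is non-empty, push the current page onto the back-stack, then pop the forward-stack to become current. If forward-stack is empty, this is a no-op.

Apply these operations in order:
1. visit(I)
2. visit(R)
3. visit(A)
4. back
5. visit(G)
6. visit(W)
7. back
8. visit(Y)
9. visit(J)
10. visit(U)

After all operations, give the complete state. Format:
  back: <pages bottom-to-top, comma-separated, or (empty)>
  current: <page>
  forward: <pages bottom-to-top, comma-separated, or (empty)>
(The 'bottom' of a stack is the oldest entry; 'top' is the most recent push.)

Answer: back: HOME,I,R,G,Y,J
current: U
forward: (empty)

Derivation:
After 1 (visit(I)): cur=I back=1 fwd=0
After 2 (visit(R)): cur=R back=2 fwd=0
After 3 (visit(A)): cur=A back=3 fwd=0
After 4 (back): cur=R back=2 fwd=1
After 5 (visit(G)): cur=G back=3 fwd=0
After 6 (visit(W)): cur=W back=4 fwd=0
After 7 (back): cur=G back=3 fwd=1
After 8 (visit(Y)): cur=Y back=4 fwd=0
After 9 (visit(J)): cur=J back=5 fwd=0
After 10 (visit(U)): cur=U back=6 fwd=0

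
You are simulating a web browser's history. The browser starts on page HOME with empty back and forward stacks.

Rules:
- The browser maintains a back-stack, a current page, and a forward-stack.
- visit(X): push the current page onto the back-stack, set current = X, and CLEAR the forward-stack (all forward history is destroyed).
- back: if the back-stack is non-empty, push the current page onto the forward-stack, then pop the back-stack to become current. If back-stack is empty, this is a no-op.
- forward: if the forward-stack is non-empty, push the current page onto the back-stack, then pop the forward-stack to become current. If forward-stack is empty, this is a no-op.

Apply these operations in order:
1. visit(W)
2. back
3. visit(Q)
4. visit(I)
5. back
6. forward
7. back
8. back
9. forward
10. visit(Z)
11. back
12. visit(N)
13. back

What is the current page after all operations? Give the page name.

After 1 (visit(W)): cur=W back=1 fwd=0
After 2 (back): cur=HOME back=0 fwd=1
After 3 (visit(Q)): cur=Q back=1 fwd=0
After 4 (visit(I)): cur=I back=2 fwd=0
After 5 (back): cur=Q back=1 fwd=1
After 6 (forward): cur=I back=2 fwd=0
After 7 (back): cur=Q back=1 fwd=1
After 8 (back): cur=HOME back=0 fwd=2
After 9 (forward): cur=Q back=1 fwd=1
After 10 (visit(Z)): cur=Z back=2 fwd=0
After 11 (back): cur=Q back=1 fwd=1
After 12 (visit(N)): cur=N back=2 fwd=0
After 13 (back): cur=Q back=1 fwd=1

Answer: Q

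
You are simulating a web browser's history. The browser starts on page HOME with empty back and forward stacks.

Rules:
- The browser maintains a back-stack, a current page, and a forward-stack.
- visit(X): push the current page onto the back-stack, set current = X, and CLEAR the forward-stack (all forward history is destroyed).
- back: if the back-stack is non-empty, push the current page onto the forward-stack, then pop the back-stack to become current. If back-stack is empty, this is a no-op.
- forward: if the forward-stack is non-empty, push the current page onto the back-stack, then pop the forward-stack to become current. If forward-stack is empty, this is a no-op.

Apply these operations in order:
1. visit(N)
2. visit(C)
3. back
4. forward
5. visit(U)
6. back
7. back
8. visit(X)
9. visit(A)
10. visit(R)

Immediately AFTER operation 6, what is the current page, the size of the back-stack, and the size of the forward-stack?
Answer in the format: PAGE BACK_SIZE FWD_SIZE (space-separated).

After 1 (visit(N)): cur=N back=1 fwd=0
After 2 (visit(C)): cur=C back=2 fwd=0
After 3 (back): cur=N back=1 fwd=1
After 4 (forward): cur=C back=2 fwd=0
After 5 (visit(U)): cur=U back=3 fwd=0
After 6 (back): cur=C back=2 fwd=1

C 2 1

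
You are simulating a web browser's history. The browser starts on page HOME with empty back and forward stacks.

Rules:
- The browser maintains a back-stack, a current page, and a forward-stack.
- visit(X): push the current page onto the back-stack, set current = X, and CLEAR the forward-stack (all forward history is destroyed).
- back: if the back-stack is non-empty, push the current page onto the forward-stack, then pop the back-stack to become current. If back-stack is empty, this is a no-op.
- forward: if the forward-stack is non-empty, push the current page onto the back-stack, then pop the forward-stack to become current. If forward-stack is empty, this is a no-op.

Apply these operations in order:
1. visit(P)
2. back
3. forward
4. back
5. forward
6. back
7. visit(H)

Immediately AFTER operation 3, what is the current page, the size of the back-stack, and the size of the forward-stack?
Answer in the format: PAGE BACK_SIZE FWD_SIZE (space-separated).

After 1 (visit(P)): cur=P back=1 fwd=0
After 2 (back): cur=HOME back=0 fwd=1
After 3 (forward): cur=P back=1 fwd=0

P 1 0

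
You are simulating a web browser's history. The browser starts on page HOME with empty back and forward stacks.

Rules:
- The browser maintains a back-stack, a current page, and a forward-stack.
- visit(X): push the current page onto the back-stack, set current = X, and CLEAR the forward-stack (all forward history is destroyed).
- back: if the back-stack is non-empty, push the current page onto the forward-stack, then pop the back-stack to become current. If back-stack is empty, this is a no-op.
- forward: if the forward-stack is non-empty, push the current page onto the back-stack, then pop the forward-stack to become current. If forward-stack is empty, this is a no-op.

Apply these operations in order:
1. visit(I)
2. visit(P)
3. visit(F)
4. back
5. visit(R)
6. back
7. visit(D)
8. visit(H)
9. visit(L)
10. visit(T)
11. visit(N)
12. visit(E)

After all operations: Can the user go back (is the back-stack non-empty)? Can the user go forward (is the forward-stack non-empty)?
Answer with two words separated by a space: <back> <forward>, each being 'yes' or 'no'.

After 1 (visit(I)): cur=I back=1 fwd=0
After 2 (visit(P)): cur=P back=2 fwd=0
After 3 (visit(F)): cur=F back=3 fwd=0
After 4 (back): cur=P back=2 fwd=1
After 5 (visit(R)): cur=R back=3 fwd=0
After 6 (back): cur=P back=2 fwd=1
After 7 (visit(D)): cur=D back=3 fwd=0
After 8 (visit(H)): cur=H back=4 fwd=0
After 9 (visit(L)): cur=L back=5 fwd=0
After 10 (visit(T)): cur=T back=6 fwd=0
After 11 (visit(N)): cur=N back=7 fwd=0
After 12 (visit(E)): cur=E back=8 fwd=0

Answer: yes no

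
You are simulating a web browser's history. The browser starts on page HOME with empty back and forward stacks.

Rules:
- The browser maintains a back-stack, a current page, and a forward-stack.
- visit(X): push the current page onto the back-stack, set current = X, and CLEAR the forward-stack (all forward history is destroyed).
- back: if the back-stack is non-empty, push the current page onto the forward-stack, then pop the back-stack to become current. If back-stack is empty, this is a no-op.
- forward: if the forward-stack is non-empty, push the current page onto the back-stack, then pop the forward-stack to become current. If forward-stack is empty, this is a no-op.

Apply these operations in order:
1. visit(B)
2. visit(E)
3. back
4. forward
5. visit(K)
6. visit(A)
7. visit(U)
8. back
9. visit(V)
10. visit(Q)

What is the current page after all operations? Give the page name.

After 1 (visit(B)): cur=B back=1 fwd=0
After 2 (visit(E)): cur=E back=2 fwd=0
After 3 (back): cur=B back=1 fwd=1
After 4 (forward): cur=E back=2 fwd=0
After 5 (visit(K)): cur=K back=3 fwd=0
After 6 (visit(A)): cur=A back=4 fwd=0
After 7 (visit(U)): cur=U back=5 fwd=0
After 8 (back): cur=A back=4 fwd=1
After 9 (visit(V)): cur=V back=5 fwd=0
After 10 (visit(Q)): cur=Q back=6 fwd=0

Answer: Q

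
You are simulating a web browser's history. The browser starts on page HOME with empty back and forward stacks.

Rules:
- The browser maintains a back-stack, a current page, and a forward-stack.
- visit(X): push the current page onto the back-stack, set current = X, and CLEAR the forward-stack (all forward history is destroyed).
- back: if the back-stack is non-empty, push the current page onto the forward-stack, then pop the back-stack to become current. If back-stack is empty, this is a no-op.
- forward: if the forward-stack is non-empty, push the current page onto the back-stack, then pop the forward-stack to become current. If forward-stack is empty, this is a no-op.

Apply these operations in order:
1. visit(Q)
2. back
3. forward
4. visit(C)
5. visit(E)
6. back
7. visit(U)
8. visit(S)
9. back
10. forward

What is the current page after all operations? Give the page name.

After 1 (visit(Q)): cur=Q back=1 fwd=0
After 2 (back): cur=HOME back=0 fwd=1
After 3 (forward): cur=Q back=1 fwd=0
After 4 (visit(C)): cur=C back=2 fwd=0
After 5 (visit(E)): cur=E back=3 fwd=0
After 6 (back): cur=C back=2 fwd=1
After 7 (visit(U)): cur=U back=3 fwd=0
After 8 (visit(S)): cur=S back=4 fwd=0
After 9 (back): cur=U back=3 fwd=1
After 10 (forward): cur=S back=4 fwd=0

Answer: S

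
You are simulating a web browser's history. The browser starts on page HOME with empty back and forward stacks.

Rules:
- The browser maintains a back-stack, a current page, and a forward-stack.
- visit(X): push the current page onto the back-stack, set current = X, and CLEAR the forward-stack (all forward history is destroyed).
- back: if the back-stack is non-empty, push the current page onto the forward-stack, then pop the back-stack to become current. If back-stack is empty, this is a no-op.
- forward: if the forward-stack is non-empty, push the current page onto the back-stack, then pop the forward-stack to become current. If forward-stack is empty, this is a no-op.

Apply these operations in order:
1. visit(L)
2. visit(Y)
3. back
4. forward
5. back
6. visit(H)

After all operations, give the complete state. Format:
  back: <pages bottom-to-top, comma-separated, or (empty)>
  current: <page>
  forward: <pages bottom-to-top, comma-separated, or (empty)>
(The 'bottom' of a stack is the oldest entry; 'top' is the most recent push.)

Answer: back: HOME,L
current: H
forward: (empty)

Derivation:
After 1 (visit(L)): cur=L back=1 fwd=0
After 2 (visit(Y)): cur=Y back=2 fwd=0
After 3 (back): cur=L back=1 fwd=1
After 4 (forward): cur=Y back=2 fwd=0
After 5 (back): cur=L back=1 fwd=1
After 6 (visit(H)): cur=H back=2 fwd=0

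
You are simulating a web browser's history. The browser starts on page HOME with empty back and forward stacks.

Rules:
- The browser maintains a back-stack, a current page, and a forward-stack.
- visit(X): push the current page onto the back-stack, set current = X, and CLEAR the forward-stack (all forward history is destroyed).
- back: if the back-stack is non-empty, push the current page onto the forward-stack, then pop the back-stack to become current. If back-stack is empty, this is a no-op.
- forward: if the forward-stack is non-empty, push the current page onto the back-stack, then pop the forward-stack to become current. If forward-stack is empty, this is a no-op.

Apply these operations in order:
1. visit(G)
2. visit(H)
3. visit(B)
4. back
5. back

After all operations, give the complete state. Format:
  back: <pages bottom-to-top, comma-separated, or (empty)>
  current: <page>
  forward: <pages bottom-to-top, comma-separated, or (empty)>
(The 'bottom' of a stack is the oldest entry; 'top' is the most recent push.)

After 1 (visit(G)): cur=G back=1 fwd=0
After 2 (visit(H)): cur=H back=2 fwd=0
After 3 (visit(B)): cur=B back=3 fwd=0
After 4 (back): cur=H back=2 fwd=1
After 5 (back): cur=G back=1 fwd=2

Answer: back: HOME
current: G
forward: B,H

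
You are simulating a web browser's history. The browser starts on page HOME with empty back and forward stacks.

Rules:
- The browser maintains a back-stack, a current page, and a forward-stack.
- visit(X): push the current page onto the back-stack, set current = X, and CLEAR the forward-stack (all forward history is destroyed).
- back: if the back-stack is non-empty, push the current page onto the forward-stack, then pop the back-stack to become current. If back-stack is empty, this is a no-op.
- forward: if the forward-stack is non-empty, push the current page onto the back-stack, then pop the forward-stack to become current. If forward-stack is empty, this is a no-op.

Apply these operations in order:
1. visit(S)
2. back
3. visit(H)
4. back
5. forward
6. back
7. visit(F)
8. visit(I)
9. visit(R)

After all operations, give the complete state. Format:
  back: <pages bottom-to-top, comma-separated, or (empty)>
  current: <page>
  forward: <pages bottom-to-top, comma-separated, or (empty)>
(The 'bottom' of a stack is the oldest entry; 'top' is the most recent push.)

After 1 (visit(S)): cur=S back=1 fwd=0
After 2 (back): cur=HOME back=0 fwd=1
After 3 (visit(H)): cur=H back=1 fwd=0
After 4 (back): cur=HOME back=0 fwd=1
After 5 (forward): cur=H back=1 fwd=0
After 6 (back): cur=HOME back=0 fwd=1
After 7 (visit(F)): cur=F back=1 fwd=0
After 8 (visit(I)): cur=I back=2 fwd=0
After 9 (visit(R)): cur=R back=3 fwd=0

Answer: back: HOME,F,I
current: R
forward: (empty)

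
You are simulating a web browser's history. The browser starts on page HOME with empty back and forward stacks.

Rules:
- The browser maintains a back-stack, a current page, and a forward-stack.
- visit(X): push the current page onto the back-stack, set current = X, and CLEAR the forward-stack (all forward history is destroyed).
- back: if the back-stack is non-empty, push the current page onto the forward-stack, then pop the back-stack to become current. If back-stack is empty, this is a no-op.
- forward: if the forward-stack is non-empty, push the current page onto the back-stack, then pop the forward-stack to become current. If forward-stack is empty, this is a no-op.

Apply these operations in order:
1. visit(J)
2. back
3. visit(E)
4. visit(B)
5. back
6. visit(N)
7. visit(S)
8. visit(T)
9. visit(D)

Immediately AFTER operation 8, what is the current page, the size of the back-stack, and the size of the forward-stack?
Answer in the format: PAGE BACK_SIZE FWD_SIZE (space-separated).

After 1 (visit(J)): cur=J back=1 fwd=0
After 2 (back): cur=HOME back=0 fwd=1
After 3 (visit(E)): cur=E back=1 fwd=0
After 4 (visit(B)): cur=B back=2 fwd=0
After 5 (back): cur=E back=1 fwd=1
After 6 (visit(N)): cur=N back=2 fwd=0
After 7 (visit(S)): cur=S back=3 fwd=0
After 8 (visit(T)): cur=T back=4 fwd=0

T 4 0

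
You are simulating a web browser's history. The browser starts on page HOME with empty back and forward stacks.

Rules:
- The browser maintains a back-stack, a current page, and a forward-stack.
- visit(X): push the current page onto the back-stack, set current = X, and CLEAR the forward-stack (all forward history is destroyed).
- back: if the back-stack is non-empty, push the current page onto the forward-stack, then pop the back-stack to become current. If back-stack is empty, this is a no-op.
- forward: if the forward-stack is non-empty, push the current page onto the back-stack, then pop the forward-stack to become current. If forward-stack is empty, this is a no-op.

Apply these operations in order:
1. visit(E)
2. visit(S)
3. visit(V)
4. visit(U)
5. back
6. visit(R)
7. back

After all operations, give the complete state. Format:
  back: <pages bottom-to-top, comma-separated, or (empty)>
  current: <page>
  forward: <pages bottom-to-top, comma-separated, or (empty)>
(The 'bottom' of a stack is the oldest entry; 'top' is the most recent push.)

Answer: back: HOME,E,S
current: V
forward: R

Derivation:
After 1 (visit(E)): cur=E back=1 fwd=0
After 2 (visit(S)): cur=S back=2 fwd=0
After 3 (visit(V)): cur=V back=3 fwd=0
After 4 (visit(U)): cur=U back=4 fwd=0
After 5 (back): cur=V back=3 fwd=1
After 6 (visit(R)): cur=R back=4 fwd=0
After 7 (back): cur=V back=3 fwd=1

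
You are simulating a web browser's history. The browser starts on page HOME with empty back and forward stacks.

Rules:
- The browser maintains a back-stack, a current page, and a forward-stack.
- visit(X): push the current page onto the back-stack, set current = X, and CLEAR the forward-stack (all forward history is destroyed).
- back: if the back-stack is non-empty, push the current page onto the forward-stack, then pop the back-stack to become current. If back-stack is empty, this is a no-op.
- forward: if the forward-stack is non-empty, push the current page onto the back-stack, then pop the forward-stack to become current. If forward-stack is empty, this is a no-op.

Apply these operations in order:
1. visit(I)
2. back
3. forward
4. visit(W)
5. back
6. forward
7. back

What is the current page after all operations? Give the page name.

After 1 (visit(I)): cur=I back=1 fwd=0
After 2 (back): cur=HOME back=0 fwd=1
After 3 (forward): cur=I back=1 fwd=0
After 4 (visit(W)): cur=W back=2 fwd=0
After 5 (back): cur=I back=1 fwd=1
After 6 (forward): cur=W back=2 fwd=0
After 7 (back): cur=I back=1 fwd=1

Answer: I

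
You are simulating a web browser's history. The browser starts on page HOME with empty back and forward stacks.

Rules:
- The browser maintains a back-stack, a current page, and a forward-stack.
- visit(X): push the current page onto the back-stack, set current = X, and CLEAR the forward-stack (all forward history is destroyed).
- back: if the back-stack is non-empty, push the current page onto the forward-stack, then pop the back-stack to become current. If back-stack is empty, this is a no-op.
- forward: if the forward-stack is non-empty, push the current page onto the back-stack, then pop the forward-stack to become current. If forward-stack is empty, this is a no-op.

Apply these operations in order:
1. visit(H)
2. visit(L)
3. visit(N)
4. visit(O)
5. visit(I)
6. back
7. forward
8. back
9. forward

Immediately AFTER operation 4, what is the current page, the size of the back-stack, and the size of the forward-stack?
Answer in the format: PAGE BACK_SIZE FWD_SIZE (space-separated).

After 1 (visit(H)): cur=H back=1 fwd=0
After 2 (visit(L)): cur=L back=2 fwd=0
After 3 (visit(N)): cur=N back=3 fwd=0
After 4 (visit(O)): cur=O back=4 fwd=0

O 4 0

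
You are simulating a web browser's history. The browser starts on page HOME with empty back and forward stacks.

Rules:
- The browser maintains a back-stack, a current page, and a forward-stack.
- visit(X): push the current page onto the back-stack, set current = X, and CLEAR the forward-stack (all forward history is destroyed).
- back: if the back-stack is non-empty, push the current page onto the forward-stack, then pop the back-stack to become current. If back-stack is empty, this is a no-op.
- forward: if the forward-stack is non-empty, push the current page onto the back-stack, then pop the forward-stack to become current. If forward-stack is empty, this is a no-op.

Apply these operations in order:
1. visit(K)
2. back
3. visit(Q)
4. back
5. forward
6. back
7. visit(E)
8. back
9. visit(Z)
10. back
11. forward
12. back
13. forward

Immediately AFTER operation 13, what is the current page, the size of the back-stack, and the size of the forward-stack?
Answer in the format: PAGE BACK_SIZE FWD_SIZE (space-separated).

After 1 (visit(K)): cur=K back=1 fwd=0
After 2 (back): cur=HOME back=0 fwd=1
After 3 (visit(Q)): cur=Q back=1 fwd=0
After 4 (back): cur=HOME back=0 fwd=1
After 5 (forward): cur=Q back=1 fwd=0
After 6 (back): cur=HOME back=0 fwd=1
After 7 (visit(E)): cur=E back=1 fwd=0
After 8 (back): cur=HOME back=0 fwd=1
After 9 (visit(Z)): cur=Z back=1 fwd=0
After 10 (back): cur=HOME back=0 fwd=1
After 11 (forward): cur=Z back=1 fwd=0
After 12 (back): cur=HOME back=0 fwd=1
After 13 (forward): cur=Z back=1 fwd=0

Z 1 0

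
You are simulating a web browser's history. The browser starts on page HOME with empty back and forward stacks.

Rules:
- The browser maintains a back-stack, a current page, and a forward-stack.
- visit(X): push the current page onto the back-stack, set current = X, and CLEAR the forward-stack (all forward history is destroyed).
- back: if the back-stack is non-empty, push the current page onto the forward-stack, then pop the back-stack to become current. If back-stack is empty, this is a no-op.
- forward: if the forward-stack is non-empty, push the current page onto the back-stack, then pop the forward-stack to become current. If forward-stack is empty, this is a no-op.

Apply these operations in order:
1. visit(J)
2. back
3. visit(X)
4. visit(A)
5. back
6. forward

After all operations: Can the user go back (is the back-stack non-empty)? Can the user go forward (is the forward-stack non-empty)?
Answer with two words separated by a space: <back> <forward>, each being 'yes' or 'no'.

Answer: yes no

Derivation:
After 1 (visit(J)): cur=J back=1 fwd=0
After 2 (back): cur=HOME back=0 fwd=1
After 3 (visit(X)): cur=X back=1 fwd=0
After 4 (visit(A)): cur=A back=2 fwd=0
After 5 (back): cur=X back=1 fwd=1
After 6 (forward): cur=A back=2 fwd=0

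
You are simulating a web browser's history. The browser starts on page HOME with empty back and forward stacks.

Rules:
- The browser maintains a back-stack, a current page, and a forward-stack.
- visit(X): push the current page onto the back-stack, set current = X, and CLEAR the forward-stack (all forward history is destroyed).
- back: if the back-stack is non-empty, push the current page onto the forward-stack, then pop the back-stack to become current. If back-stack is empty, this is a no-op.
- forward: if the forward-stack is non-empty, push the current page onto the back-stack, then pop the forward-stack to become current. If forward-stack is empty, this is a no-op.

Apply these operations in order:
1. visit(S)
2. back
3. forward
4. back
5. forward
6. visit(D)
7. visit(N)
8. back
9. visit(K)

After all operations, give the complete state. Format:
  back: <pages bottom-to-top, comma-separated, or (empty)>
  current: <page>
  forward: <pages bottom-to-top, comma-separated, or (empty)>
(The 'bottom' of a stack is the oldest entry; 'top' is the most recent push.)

Answer: back: HOME,S,D
current: K
forward: (empty)

Derivation:
After 1 (visit(S)): cur=S back=1 fwd=0
After 2 (back): cur=HOME back=0 fwd=1
After 3 (forward): cur=S back=1 fwd=0
After 4 (back): cur=HOME back=0 fwd=1
After 5 (forward): cur=S back=1 fwd=0
After 6 (visit(D)): cur=D back=2 fwd=0
After 7 (visit(N)): cur=N back=3 fwd=0
After 8 (back): cur=D back=2 fwd=1
After 9 (visit(K)): cur=K back=3 fwd=0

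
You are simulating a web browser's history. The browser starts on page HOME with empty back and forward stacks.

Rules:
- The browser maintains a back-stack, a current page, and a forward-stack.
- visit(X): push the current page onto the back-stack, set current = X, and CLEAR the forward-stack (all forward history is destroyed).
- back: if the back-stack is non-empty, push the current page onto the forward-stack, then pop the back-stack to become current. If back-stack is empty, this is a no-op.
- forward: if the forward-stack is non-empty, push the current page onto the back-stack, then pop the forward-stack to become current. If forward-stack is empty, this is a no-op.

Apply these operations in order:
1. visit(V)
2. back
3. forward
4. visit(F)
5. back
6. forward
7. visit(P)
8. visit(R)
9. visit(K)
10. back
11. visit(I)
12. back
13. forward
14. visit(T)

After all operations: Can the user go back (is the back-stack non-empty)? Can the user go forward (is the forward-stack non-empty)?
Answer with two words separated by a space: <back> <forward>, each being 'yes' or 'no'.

Answer: yes no

Derivation:
After 1 (visit(V)): cur=V back=1 fwd=0
After 2 (back): cur=HOME back=0 fwd=1
After 3 (forward): cur=V back=1 fwd=0
After 4 (visit(F)): cur=F back=2 fwd=0
After 5 (back): cur=V back=1 fwd=1
After 6 (forward): cur=F back=2 fwd=0
After 7 (visit(P)): cur=P back=3 fwd=0
After 8 (visit(R)): cur=R back=4 fwd=0
After 9 (visit(K)): cur=K back=5 fwd=0
After 10 (back): cur=R back=4 fwd=1
After 11 (visit(I)): cur=I back=5 fwd=0
After 12 (back): cur=R back=4 fwd=1
After 13 (forward): cur=I back=5 fwd=0
After 14 (visit(T)): cur=T back=6 fwd=0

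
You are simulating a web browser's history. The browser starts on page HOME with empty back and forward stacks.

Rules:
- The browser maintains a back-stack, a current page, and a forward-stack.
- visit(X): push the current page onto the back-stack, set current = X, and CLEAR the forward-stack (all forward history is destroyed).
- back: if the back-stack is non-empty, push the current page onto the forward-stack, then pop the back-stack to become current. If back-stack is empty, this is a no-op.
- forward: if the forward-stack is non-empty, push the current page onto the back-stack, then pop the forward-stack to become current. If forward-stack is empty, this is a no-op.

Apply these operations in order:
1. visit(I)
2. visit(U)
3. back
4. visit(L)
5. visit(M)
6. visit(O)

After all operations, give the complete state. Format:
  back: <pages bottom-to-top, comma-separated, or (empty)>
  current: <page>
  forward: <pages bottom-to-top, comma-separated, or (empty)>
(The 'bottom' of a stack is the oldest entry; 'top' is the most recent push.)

After 1 (visit(I)): cur=I back=1 fwd=0
After 2 (visit(U)): cur=U back=2 fwd=0
After 3 (back): cur=I back=1 fwd=1
After 4 (visit(L)): cur=L back=2 fwd=0
After 5 (visit(M)): cur=M back=3 fwd=0
After 6 (visit(O)): cur=O back=4 fwd=0

Answer: back: HOME,I,L,M
current: O
forward: (empty)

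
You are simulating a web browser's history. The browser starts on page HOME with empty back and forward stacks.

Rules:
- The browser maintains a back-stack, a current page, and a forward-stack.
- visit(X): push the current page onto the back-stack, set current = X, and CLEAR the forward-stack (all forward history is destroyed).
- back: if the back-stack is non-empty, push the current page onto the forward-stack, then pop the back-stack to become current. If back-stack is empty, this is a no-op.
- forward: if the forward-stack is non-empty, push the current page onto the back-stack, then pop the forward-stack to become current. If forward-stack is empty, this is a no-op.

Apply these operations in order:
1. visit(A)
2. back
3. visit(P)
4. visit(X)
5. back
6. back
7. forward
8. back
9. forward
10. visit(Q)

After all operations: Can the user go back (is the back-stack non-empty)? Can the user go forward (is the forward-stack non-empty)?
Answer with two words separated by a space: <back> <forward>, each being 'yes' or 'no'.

After 1 (visit(A)): cur=A back=1 fwd=0
After 2 (back): cur=HOME back=0 fwd=1
After 3 (visit(P)): cur=P back=1 fwd=0
After 4 (visit(X)): cur=X back=2 fwd=0
After 5 (back): cur=P back=1 fwd=1
After 6 (back): cur=HOME back=0 fwd=2
After 7 (forward): cur=P back=1 fwd=1
After 8 (back): cur=HOME back=0 fwd=2
After 9 (forward): cur=P back=1 fwd=1
After 10 (visit(Q)): cur=Q back=2 fwd=0

Answer: yes no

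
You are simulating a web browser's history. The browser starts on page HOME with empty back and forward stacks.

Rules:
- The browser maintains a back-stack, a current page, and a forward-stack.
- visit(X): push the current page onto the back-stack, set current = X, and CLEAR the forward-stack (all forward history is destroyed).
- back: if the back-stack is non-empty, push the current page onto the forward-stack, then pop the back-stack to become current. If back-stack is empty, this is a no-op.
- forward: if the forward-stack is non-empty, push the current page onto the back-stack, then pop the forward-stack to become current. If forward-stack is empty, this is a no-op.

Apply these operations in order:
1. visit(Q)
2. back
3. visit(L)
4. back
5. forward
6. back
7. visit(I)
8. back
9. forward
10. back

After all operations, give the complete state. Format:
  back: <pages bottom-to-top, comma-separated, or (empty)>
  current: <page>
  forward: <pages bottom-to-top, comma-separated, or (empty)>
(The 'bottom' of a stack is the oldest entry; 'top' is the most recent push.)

Answer: back: (empty)
current: HOME
forward: I

Derivation:
After 1 (visit(Q)): cur=Q back=1 fwd=0
After 2 (back): cur=HOME back=0 fwd=1
After 3 (visit(L)): cur=L back=1 fwd=0
After 4 (back): cur=HOME back=0 fwd=1
After 5 (forward): cur=L back=1 fwd=0
After 6 (back): cur=HOME back=0 fwd=1
After 7 (visit(I)): cur=I back=1 fwd=0
After 8 (back): cur=HOME back=0 fwd=1
After 9 (forward): cur=I back=1 fwd=0
After 10 (back): cur=HOME back=0 fwd=1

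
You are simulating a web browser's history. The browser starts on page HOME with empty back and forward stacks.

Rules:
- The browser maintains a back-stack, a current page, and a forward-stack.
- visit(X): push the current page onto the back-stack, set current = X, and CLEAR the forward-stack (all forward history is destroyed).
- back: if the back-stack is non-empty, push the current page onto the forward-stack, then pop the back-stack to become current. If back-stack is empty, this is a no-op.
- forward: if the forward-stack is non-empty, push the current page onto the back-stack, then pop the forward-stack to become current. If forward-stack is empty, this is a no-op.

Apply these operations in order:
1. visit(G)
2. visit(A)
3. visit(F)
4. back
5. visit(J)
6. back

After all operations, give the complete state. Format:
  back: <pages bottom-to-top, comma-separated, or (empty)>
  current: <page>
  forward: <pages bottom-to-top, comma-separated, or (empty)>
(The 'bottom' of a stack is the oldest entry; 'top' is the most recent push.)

After 1 (visit(G)): cur=G back=1 fwd=0
After 2 (visit(A)): cur=A back=2 fwd=0
After 3 (visit(F)): cur=F back=3 fwd=0
After 4 (back): cur=A back=2 fwd=1
After 5 (visit(J)): cur=J back=3 fwd=0
After 6 (back): cur=A back=2 fwd=1

Answer: back: HOME,G
current: A
forward: J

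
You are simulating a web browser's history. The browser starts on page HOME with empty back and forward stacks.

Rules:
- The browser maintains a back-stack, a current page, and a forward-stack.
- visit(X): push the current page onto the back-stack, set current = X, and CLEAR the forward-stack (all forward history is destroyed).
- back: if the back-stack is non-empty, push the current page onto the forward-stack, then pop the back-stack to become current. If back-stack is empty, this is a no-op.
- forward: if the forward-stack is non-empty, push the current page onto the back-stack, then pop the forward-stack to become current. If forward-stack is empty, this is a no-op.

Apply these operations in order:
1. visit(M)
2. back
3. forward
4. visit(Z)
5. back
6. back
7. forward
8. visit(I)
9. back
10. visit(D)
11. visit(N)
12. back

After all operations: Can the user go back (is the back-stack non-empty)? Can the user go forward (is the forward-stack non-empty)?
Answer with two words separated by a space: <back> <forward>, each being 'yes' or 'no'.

Answer: yes yes

Derivation:
After 1 (visit(M)): cur=M back=1 fwd=0
After 2 (back): cur=HOME back=0 fwd=1
After 3 (forward): cur=M back=1 fwd=0
After 4 (visit(Z)): cur=Z back=2 fwd=0
After 5 (back): cur=M back=1 fwd=1
After 6 (back): cur=HOME back=0 fwd=2
After 7 (forward): cur=M back=1 fwd=1
After 8 (visit(I)): cur=I back=2 fwd=0
After 9 (back): cur=M back=1 fwd=1
After 10 (visit(D)): cur=D back=2 fwd=0
After 11 (visit(N)): cur=N back=3 fwd=0
After 12 (back): cur=D back=2 fwd=1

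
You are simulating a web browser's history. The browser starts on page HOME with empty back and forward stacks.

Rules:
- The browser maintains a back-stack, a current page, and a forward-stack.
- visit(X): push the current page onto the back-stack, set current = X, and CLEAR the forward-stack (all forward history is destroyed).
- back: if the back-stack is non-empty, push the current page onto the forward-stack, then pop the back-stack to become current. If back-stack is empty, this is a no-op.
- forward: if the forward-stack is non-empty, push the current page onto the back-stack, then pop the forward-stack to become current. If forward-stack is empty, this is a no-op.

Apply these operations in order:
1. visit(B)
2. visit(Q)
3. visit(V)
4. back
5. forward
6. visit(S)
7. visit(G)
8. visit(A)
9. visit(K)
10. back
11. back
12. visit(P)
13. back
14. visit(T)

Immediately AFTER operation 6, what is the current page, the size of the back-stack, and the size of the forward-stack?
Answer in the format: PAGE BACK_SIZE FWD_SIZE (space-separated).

After 1 (visit(B)): cur=B back=1 fwd=0
After 2 (visit(Q)): cur=Q back=2 fwd=0
After 3 (visit(V)): cur=V back=3 fwd=0
After 4 (back): cur=Q back=2 fwd=1
After 5 (forward): cur=V back=3 fwd=0
After 6 (visit(S)): cur=S back=4 fwd=0

S 4 0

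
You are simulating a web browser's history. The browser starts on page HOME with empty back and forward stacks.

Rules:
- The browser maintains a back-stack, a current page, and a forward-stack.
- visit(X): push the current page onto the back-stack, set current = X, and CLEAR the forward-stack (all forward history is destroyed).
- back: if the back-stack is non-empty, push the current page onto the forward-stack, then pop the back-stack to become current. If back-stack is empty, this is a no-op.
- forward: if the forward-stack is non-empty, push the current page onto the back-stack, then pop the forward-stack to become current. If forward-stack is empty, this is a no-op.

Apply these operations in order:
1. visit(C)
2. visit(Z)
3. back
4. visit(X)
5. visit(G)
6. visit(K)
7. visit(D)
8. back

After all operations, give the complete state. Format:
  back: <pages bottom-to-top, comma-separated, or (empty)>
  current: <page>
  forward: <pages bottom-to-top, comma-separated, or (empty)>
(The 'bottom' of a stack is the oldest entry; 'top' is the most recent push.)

Answer: back: HOME,C,X,G
current: K
forward: D

Derivation:
After 1 (visit(C)): cur=C back=1 fwd=0
After 2 (visit(Z)): cur=Z back=2 fwd=0
After 3 (back): cur=C back=1 fwd=1
After 4 (visit(X)): cur=X back=2 fwd=0
After 5 (visit(G)): cur=G back=3 fwd=0
After 6 (visit(K)): cur=K back=4 fwd=0
After 7 (visit(D)): cur=D back=5 fwd=0
After 8 (back): cur=K back=4 fwd=1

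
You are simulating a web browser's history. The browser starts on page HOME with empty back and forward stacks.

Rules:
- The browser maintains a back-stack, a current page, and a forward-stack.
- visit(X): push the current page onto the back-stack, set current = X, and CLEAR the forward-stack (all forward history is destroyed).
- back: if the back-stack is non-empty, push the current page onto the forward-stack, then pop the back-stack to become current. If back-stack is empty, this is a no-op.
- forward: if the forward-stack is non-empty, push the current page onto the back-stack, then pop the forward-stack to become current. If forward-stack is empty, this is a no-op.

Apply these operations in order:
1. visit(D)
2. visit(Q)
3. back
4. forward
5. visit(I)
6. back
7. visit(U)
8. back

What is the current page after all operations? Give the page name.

Answer: Q

Derivation:
After 1 (visit(D)): cur=D back=1 fwd=0
After 2 (visit(Q)): cur=Q back=2 fwd=0
After 3 (back): cur=D back=1 fwd=1
After 4 (forward): cur=Q back=2 fwd=0
After 5 (visit(I)): cur=I back=3 fwd=0
After 6 (back): cur=Q back=2 fwd=1
After 7 (visit(U)): cur=U back=3 fwd=0
After 8 (back): cur=Q back=2 fwd=1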